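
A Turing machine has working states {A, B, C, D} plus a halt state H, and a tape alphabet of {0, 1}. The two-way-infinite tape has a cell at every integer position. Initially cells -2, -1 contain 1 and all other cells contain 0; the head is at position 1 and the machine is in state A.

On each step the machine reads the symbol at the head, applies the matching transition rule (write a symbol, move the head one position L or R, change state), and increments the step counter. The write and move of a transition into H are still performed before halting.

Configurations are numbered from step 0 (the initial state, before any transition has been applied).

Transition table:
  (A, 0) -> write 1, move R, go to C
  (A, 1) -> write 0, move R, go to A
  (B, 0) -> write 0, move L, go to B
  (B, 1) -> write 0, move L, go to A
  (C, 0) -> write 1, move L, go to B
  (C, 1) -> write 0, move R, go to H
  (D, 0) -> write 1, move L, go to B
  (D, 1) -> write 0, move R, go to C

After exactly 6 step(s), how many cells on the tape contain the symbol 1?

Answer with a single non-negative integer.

Answer: 4

Derivation:
Step 1: in state A at pos 1, read 0 -> (A,0)->write 1,move R,goto C. Now: state=C, head=2, tape[-3..3]=0110100 (head:      ^)
Step 2: in state C at pos 2, read 0 -> (C,0)->write 1,move L,goto B. Now: state=B, head=1, tape[-3..3]=0110110 (head:     ^)
Step 3: in state B at pos 1, read 1 -> (B,1)->write 0,move L,goto A. Now: state=A, head=0, tape[-3..3]=0110010 (head:    ^)
Step 4: in state A at pos 0, read 0 -> (A,0)->write 1,move R,goto C. Now: state=C, head=1, tape[-3..3]=0111010 (head:     ^)
Step 5: in state C at pos 1, read 0 -> (C,0)->write 1,move L,goto B. Now: state=B, head=0, tape[-3..3]=0111110 (head:    ^)
Step 6: in state B at pos 0, read 1 -> (B,1)->write 0,move L,goto A. Now: state=A, head=-1, tape[-3..3]=0110110 (head:   ^)
Cells containing 1 after step 6: {-2, -1, 1, 2} -> 4 cell(s)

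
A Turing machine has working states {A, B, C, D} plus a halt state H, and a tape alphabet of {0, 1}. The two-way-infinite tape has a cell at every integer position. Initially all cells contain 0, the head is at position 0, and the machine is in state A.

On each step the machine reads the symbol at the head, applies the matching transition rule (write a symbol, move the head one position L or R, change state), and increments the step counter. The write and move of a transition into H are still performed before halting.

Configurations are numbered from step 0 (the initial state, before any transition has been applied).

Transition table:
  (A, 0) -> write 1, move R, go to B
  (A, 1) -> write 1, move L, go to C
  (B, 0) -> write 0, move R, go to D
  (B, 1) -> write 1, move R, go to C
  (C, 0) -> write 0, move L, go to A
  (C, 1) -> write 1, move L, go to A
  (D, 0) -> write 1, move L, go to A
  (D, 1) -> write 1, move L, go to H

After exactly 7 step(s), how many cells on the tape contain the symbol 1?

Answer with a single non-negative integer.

Step 1: in state A at pos 0, read 0 -> (A,0)->write 1,move R,goto B. Now: state=B, head=1, tape[-1..2]=0100 (head:   ^)
Step 2: in state B at pos 1, read 0 -> (B,0)->write 0,move R,goto D. Now: state=D, head=2, tape[-1..3]=01000 (head:    ^)
Step 3: in state D at pos 2, read 0 -> (D,0)->write 1,move L,goto A. Now: state=A, head=1, tape[-1..3]=01010 (head:   ^)
Step 4: in state A at pos 1, read 0 -> (A,0)->write 1,move R,goto B. Now: state=B, head=2, tape[-1..3]=01110 (head:    ^)
Step 5: in state B at pos 2, read 1 -> (B,1)->write 1,move R,goto C. Now: state=C, head=3, tape[-1..4]=011100 (head:     ^)
Step 6: in state C at pos 3, read 0 -> (C,0)->write 0,move L,goto A. Now: state=A, head=2, tape[-1..4]=011100 (head:    ^)
Step 7: in state A at pos 2, read 1 -> (A,1)->write 1,move L,goto C. Now: state=C, head=1, tape[-1..4]=011100 (head:   ^)
Cells containing 1 after step 7: {0, 1, 2} -> 3 cell(s)

Answer: 3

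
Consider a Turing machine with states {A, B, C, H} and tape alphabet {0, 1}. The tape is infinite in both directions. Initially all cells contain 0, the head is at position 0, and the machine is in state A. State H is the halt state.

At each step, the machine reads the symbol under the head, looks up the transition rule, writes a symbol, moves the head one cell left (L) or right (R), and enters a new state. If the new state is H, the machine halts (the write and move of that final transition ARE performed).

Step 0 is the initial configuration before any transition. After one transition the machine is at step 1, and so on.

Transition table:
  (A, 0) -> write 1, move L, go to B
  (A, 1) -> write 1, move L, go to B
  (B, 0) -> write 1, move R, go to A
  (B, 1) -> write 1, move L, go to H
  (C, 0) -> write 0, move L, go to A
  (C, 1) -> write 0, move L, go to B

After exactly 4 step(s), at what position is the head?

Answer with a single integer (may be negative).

Step 1: in state A at pos 0, read 0 -> (A,0)->write 1,move L,goto B. Now: state=B, head=-1, tape[-2..1]=0010 (head:  ^)
Step 2: in state B at pos -1, read 0 -> (B,0)->write 1,move R,goto A. Now: state=A, head=0, tape[-2..1]=0110 (head:   ^)
Step 3: in state A at pos 0, read 1 -> (A,1)->write 1,move L,goto B. Now: state=B, head=-1, tape[-2..1]=0110 (head:  ^)
Step 4: in state B at pos -1, read 1 -> (B,1)->write 1,move L,goto H. Now: state=H, head=-2, tape[-3..1]=00110 (head:  ^)

Answer: -2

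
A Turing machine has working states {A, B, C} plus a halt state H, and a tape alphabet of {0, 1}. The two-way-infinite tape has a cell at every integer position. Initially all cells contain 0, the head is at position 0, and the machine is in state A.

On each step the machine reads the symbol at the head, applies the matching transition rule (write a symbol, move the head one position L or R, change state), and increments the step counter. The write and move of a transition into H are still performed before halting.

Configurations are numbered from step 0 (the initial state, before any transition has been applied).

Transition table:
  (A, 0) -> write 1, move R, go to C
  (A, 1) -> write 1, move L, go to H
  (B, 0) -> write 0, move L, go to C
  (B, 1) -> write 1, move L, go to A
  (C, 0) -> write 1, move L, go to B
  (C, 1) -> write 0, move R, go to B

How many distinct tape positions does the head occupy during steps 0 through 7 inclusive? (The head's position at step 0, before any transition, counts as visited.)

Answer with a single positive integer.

Step 1: in state A at pos 0, read 0 -> (A,0)->write 1,move R,goto C. Now: state=C, head=1, tape[-1..2]=0100 (head:   ^)
Step 2: in state C at pos 1, read 0 -> (C,0)->write 1,move L,goto B. Now: state=B, head=0, tape[-1..2]=0110 (head:  ^)
Step 3: in state B at pos 0, read 1 -> (B,1)->write 1,move L,goto A. Now: state=A, head=-1, tape[-2..2]=00110 (head:  ^)
Step 4: in state A at pos -1, read 0 -> (A,0)->write 1,move R,goto C. Now: state=C, head=0, tape[-2..2]=01110 (head:   ^)
Step 5: in state C at pos 0, read 1 -> (C,1)->write 0,move R,goto B. Now: state=B, head=1, tape[-2..2]=01010 (head:    ^)
Step 6: in state B at pos 1, read 1 -> (B,1)->write 1,move L,goto A. Now: state=A, head=0, tape[-2..2]=01010 (head:   ^)
Step 7: in state A at pos 0, read 0 -> (A,0)->write 1,move R,goto C. Now: state=C, head=1, tape[-2..2]=01110 (head:    ^)
Head positions at steps 0..7: starting at 0, distinct positions visited = {-1, 0, 1} -> 3 position(s)

Answer: 3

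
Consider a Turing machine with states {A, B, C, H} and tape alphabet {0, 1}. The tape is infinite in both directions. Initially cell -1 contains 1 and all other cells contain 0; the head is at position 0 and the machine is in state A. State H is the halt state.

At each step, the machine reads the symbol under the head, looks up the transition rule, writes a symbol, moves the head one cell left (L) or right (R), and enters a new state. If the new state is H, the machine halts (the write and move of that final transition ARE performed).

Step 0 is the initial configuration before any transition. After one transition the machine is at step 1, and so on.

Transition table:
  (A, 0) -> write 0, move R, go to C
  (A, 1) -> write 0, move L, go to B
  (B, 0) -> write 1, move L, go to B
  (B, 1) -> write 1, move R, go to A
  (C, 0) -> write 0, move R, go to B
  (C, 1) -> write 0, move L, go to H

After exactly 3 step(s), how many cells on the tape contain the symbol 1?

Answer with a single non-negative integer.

Step 1: in state A at pos 0, read 0 -> (A,0)->write 0,move R,goto C. Now: state=C, head=1, tape[-2..2]=01000 (head:    ^)
Step 2: in state C at pos 1, read 0 -> (C,0)->write 0,move R,goto B. Now: state=B, head=2, tape[-2..3]=010000 (head:     ^)
Step 3: in state B at pos 2, read 0 -> (B,0)->write 1,move L,goto B. Now: state=B, head=1, tape[-2..3]=010010 (head:    ^)
Cells containing 1 after step 3: {-1, 2} -> 2 cell(s)

Answer: 2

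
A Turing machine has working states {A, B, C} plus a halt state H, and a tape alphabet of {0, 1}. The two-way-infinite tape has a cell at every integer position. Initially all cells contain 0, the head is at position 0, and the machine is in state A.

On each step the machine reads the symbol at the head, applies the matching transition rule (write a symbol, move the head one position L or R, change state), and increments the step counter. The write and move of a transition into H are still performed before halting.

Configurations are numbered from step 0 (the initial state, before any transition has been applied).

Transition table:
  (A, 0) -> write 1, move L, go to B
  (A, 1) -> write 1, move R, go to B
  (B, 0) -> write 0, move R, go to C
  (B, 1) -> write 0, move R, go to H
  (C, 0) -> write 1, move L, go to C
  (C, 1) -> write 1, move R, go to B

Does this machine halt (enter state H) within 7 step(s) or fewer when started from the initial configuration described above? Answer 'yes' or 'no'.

Step 1: in state A at pos 0, read 0 -> (A,0)->write 1,move L,goto B. Now: state=B, head=-1, tape[-2..1]=0010 (head:  ^)
Step 2: in state B at pos -1, read 0 -> (B,0)->write 0,move R,goto C. Now: state=C, head=0, tape[-2..1]=0010 (head:   ^)
Step 3: in state C at pos 0, read 1 -> (C,1)->write 1,move R,goto B. Now: state=B, head=1, tape[-2..2]=00100 (head:    ^)
Step 4: in state B at pos 1, read 0 -> (B,0)->write 0,move R,goto C. Now: state=C, head=2, tape[-2..3]=001000 (head:     ^)
Step 5: in state C at pos 2, read 0 -> (C,0)->write 1,move L,goto C. Now: state=C, head=1, tape[-2..3]=001010 (head:    ^)
Step 6: in state C at pos 1, read 0 -> (C,0)->write 1,move L,goto C. Now: state=C, head=0, tape[-2..3]=001110 (head:   ^)
Step 7: in state C at pos 0, read 1 -> (C,1)->write 1,move R,goto B. Now: state=B, head=1, tape[-2..3]=001110 (head:    ^)
After 7 step(s): state = B (not H) -> not halted within 7 -> no

Answer: no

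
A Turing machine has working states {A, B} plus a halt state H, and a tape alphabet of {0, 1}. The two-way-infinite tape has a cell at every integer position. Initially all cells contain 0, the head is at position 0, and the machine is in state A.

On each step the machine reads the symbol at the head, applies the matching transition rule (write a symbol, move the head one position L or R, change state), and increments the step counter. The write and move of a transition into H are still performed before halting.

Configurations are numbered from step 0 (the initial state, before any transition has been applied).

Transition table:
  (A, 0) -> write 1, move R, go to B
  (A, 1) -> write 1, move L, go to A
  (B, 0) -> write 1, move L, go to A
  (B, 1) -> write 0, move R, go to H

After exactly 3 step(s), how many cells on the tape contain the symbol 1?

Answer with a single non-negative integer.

Step 1: in state A at pos 0, read 0 -> (A,0)->write 1,move R,goto B. Now: state=B, head=1, tape[-1..2]=0100 (head:   ^)
Step 2: in state B at pos 1, read 0 -> (B,0)->write 1,move L,goto A. Now: state=A, head=0, tape[-1..2]=0110 (head:  ^)
Step 3: in state A at pos 0, read 1 -> (A,1)->write 1,move L,goto A. Now: state=A, head=-1, tape[-2..2]=00110 (head:  ^)
Cells containing 1 after step 3: {0, 1} -> 2 cell(s)

Answer: 2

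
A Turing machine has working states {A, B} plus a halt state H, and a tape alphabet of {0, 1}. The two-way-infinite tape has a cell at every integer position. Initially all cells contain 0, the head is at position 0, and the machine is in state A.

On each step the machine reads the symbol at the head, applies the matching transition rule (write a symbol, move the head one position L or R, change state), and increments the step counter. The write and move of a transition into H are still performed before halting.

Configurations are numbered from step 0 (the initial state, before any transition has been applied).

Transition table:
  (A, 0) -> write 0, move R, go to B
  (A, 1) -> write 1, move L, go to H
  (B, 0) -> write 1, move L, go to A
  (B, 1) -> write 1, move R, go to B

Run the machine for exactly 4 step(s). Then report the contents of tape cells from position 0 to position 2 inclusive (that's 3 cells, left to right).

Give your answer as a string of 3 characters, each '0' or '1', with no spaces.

Answer: 010

Derivation:
Step 1: in state A at pos 0, read 0 -> (A,0)->write 0,move R,goto B. Now: state=B, head=1, tape[-1..2]=0000 (head:   ^)
Step 2: in state B at pos 1, read 0 -> (B,0)->write 1,move L,goto A. Now: state=A, head=0, tape[-1..2]=0010 (head:  ^)
Step 3: in state A at pos 0, read 0 -> (A,0)->write 0,move R,goto B. Now: state=B, head=1, tape[-1..2]=0010 (head:   ^)
Step 4: in state B at pos 1, read 1 -> (B,1)->write 1,move R,goto B. Now: state=B, head=2, tape[-1..3]=00100 (head:    ^)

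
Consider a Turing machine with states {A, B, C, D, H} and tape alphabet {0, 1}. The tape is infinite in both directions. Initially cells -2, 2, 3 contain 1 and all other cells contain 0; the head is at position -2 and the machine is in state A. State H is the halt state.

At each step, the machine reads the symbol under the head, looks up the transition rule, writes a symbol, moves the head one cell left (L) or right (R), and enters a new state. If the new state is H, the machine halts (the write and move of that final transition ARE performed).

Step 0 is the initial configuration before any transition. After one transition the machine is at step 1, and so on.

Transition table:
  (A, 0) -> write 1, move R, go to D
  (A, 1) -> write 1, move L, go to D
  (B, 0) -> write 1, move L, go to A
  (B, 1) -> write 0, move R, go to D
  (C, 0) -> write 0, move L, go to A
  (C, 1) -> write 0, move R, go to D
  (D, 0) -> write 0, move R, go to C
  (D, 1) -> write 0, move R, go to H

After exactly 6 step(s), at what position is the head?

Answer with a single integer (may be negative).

Answer: 0

Derivation:
Step 1: in state A at pos -2, read 1 -> (A,1)->write 1,move L,goto D. Now: state=D, head=-3, tape[-4..4]=001000110 (head:  ^)
Step 2: in state D at pos -3, read 0 -> (D,0)->write 0,move R,goto C. Now: state=C, head=-2, tape[-4..4]=001000110 (head:   ^)
Step 3: in state C at pos -2, read 1 -> (C,1)->write 0,move R,goto D. Now: state=D, head=-1, tape[-4..4]=000000110 (head:    ^)
Step 4: in state D at pos -1, read 0 -> (D,0)->write 0,move R,goto C. Now: state=C, head=0, tape[-4..4]=000000110 (head:     ^)
Step 5: in state C at pos 0, read 0 -> (C,0)->write 0,move L,goto A. Now: state=A, head=-1, tape[-4..4]=000000110 (head:    ^)
Step 6: in state A at pos -1, read 0 -> (A,0)->write 1,move R,goto D. Now: state=D, head=0, tape[-4..4]=000100110 (head:     ^)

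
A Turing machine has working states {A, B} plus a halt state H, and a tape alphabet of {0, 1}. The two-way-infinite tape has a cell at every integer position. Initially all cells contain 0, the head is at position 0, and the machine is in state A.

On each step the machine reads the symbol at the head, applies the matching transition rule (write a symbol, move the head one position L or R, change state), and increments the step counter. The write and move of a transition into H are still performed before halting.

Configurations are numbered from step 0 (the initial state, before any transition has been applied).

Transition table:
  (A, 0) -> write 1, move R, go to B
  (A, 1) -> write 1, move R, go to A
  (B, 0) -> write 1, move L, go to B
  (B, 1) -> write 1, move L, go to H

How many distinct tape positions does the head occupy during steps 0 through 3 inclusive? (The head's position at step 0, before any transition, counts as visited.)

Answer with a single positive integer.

Step 1: in state A at pos 0, read 0 -> (A,0)->write 1,move R,goto B. Now: state=B, head=1, tape[-1..2]=0100 (head:   ^)
Step 2: in state B at pos 1, read 0 -> (B,0)->write 1,move L,goto B. Now: state=B, head=0, tape[-1..2]=0110 (head:  ^)
Step 3: in state B at pos 0, read 1 -> (B,1)->write 1,move L,goto H. Now: state=H, head=-1, tape[-2..2]=00110 (head:  ^)
Head positions at steps 0..3: starting at 0, distinct positions visited = {-1, 0, 1} -> 3 position(s)

Answer: 3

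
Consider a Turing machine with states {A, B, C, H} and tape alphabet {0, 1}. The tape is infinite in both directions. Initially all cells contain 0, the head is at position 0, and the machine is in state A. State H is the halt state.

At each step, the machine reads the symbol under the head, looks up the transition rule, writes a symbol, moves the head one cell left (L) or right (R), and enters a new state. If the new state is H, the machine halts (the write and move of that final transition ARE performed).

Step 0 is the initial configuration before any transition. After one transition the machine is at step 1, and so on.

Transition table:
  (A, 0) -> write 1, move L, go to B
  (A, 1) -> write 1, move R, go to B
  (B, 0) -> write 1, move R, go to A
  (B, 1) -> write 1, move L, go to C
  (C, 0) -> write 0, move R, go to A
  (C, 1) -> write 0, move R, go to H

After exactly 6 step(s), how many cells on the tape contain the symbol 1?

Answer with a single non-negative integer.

Step 1: in state A at pos 0, read 0 -> (A,0)->write 1,move L,goto B. Now: state=B, head=-1, tape[-2..1]=0010 (head:  ^)
Step 2: in state B at pos -1, read 0 -> (B,0)->write 1,move R,goto A. Now: state=A, head=0, tape[-2..1]=0110 (head:   ^)
Step 3: in state A at pos 0, read 1 -> (A,1)->write 1,move R,goto B. Now: state=B, head=1, tape[-2..2]=01100 (head:    ^)
Step 4: in state B at pos 1, read 0 -> (B,0)->write 1,move R,goto A. Now: state=A, head=2, tape[-2..3]=011100 (head:     ^)
Step 5: in state A at pos 2, read 0 -> (A,0)->write 1,move L,goto B. Now: state=B, head=1, tape[-2..3]=011110 (head:    ^)
Step 6: in state B at pos 1, read 1 -> (B,1)->write 1,move L,goto C. Now: state=C, head=0, tape[-2..3]=011110 (head:   ^)
Cells containing 1 after step 6: {-1, 0, 1, 2} -> 4 cell(s)

Answer: 4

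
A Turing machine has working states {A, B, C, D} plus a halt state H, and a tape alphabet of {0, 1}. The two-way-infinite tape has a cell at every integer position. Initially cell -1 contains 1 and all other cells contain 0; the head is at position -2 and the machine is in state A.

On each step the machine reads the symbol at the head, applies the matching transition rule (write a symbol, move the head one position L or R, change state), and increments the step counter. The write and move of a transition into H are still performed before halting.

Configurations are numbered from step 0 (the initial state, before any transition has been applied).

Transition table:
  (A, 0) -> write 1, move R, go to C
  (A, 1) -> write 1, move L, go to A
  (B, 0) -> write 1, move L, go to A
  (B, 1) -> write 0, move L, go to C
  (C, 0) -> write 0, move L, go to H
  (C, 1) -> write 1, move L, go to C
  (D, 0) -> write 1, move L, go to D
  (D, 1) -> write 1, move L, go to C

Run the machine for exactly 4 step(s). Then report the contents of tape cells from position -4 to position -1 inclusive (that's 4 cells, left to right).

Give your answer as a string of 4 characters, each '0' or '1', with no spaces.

Answer: 0011

Derivation:
Step 1: in state A at pos -2, read 0 -> (A,0)->write 1,move R,goto C. Now: state=C, head=-1, tape[-3..0]=0110 (head:   ^)
Step 2: in state C at pos -1, read 1 -> (C,1)->write 1,move L,goto C. Now: state=C, head=-2, tape[-3..0]=0110 (head:  ^)
Step 3: in state C at pos -2, read 1 -> (C,1)->write 1,move L,goto C. Now: state=C, head=-3, tape[-4..0]=00110 (head:  ^)
Step 4: in state C at pos -3, read 0 -> (C,0)->write 0,move L,goto H. Now: state=H, head=-4, tape[-5..0]=000110 (head:  ^)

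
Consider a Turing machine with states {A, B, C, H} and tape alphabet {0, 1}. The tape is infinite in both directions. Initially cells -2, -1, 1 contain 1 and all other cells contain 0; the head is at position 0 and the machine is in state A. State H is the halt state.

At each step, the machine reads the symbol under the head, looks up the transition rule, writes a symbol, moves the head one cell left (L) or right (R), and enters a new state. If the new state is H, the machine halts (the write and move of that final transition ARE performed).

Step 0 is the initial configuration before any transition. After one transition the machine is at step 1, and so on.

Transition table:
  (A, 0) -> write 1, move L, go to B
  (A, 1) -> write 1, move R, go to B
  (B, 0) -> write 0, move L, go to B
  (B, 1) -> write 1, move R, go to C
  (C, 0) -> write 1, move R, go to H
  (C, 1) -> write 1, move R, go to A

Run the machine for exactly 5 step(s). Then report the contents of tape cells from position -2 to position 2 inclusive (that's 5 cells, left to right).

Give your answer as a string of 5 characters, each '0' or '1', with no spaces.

Answer: 11110

Derivation:
Step 1: in state A at pos 0, read 0 -> (A,0)->write 1,move L,goto B. Now: state=B, head=-1, tape[-3..2]=011110 (head:   ^)
Step 2: in state B at pos -1, read 1 -> (B,1)->write 1,move R,goto C. Now: state=C, head=0, tape[-3..2]=011110 (head:    ^)
Step 3: in state C at pos 0, read 1 -> (C,1)->write 1,move R,goto A. Now: state=A, head=1, tape[-3..2]=011110 (head:     ^)
Step 4: in state A at pos 1, read 1 -> (A,1)->write 1,move R,goto B. Now: state=B, head=2, tape[-3..3]=0111100 (head:      ^)
Step 5: in state B at pos 2, read 0 -> (B,0)->write 0,move L,goto B. Now: state=B, head=1, tape[-3..3]=0111100 (head:     ^)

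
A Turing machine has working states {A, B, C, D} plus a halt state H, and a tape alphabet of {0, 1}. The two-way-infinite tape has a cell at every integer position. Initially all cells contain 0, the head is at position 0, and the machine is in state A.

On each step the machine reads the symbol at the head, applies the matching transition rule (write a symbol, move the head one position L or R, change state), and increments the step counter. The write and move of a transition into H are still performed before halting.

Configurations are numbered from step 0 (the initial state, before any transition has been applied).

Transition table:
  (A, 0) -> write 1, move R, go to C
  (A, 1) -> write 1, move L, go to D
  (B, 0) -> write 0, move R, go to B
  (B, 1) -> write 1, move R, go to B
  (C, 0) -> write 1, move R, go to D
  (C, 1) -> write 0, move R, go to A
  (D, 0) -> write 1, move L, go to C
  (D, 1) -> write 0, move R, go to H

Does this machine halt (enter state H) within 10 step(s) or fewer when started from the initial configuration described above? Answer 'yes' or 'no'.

Answer: no

Derivation:
Step 1: in state A at pos 0, read 0 -> (A,0)->write 1,move R,goto C. Now: state=C, head=1, tape[-1..2]=0100 (head:   ^)
Step 2: in state C at pos 1, read 0 -> (C,0)->write 1,move R,goto D. Now: state=D, head=2, tape[-1..3]=01100 (head:    ^)
Step 3: in state D at pos 2, read 0 -> (D,0)->write 1,move L,goto C. Now: state=C, head=1, tape[-1..3]=01110 (head:   ^)
Step 4: in state C at pos 1, read 1 -> (C,1)->write 0,move R,goto A. Now: state=A, head=2, tape[-1..3]=01010 (head:    ^)
Step 5: in state A at pos 2, read 1 -> (A,1)->write 1,move L,goto D. Now: state=D, head=1, tape[-1..3]=01010 (head:   ^)
Step 6: in state D at pos 1, read 0 -> (D,0)->write 1,move L,goto C. Now: state=C, head=0, tape[-1..3]=01110 (head:  ^)
Step 7: in state C at pos 0, read 1 -> (C,1)->write 0,move R,goto A. Now: state=A, head=1, tape[-1..3]=00110 (head:   ^)
Step 8: in state A at pos 1, read 1 -> (A,1)->write 1,move L,goto D. Now: state=D, head=0, tape[-1..3]=00110 (head:  ^)
Step 9: in state D at pos 0, read 0 -> (D,0)->write 1,move L,goto C. Now: state=C, head=-1, tape[-2..3]=001110 (head:  ^)
Step 10: in state C at pos -1, read 0 -> (C,0)->write 1,move R,goto D. Now: state=D, head=0, tape[-2..3]=011110 (head:   ^)
After 10 step(s): state = D (not H) -> not halted within 10 -> no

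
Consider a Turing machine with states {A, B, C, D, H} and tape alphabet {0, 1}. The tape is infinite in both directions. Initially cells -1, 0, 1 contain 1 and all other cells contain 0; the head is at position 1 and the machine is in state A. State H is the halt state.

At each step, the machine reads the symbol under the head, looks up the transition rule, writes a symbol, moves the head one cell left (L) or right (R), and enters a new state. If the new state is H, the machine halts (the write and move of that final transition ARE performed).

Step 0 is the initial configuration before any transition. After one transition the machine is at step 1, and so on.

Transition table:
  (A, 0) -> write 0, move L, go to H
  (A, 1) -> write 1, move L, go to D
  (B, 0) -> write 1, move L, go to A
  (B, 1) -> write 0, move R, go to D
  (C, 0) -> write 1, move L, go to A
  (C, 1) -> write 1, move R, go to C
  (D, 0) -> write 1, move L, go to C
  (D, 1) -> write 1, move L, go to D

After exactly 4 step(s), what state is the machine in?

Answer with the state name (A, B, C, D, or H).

Step 1: in state A at pos 1, read 1 -> (A,1)->write 1,move L,goto D. Now: state=D, head=0, tape[-2..2]=01110 (head:   ^)
Step 2: in state D at pos 0, read 1 -> (D,1)->write 1,move L,goto D. Now: state=D, head=-1, tape[-2..2]=01110 (head:  ^)
Step 3: in state D at pos -1, read 1 -> (D,1)->write 1,move L,goto D. Now: state=D, head=-2, tape[-3..2]=001110 (head:  ^)
Step 4: in state D at pos -2, read 0 -> (D,0)->write 1,move L,goto C. Now: state=C, head=-3, tape[-4..2]=0011110 (head:  ^)

Answer: C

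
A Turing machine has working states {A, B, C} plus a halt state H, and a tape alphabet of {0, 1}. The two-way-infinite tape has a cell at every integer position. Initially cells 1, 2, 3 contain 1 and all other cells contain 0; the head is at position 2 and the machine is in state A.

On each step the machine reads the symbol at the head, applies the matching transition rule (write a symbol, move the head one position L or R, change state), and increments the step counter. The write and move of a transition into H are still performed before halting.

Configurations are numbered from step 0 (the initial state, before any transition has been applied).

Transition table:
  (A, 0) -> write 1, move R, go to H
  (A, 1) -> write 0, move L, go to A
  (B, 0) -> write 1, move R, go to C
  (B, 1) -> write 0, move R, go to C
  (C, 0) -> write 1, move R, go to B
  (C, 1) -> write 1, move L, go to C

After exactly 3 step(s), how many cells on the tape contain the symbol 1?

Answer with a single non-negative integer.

Step 1: in state A at pos 2, read 1 -> (A,1)->write 0,move L,goto A. Now: state=A, head=1, tape[0..4]=01010 (head:  ^)
Step 2: in state A at pos 1, read 1 -> (A,1)->write 0,move L,goto A. Now: state=A, head=0, tape[-1..4]=000010 (head:  ^)
Step 3: in state A at pos 0, read 0 -> (A,0)->write 1,move R,goto H. Now: state=H, head=1, tape[-1..4]=010010 (head:   ^)
Cells containing 1 after step 3: {0, 3} -> 2 cell(s)

Answer: 2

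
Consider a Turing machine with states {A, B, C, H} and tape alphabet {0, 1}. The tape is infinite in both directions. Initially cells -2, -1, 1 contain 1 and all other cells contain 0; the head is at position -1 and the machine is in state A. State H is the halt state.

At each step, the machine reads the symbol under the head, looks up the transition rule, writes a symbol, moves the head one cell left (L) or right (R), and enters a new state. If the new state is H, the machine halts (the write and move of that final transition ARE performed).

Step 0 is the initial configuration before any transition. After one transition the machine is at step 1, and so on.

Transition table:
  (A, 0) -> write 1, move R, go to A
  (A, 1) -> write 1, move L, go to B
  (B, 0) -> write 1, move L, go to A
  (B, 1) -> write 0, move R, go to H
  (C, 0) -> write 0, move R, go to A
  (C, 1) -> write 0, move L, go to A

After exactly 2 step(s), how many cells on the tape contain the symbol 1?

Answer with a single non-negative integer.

Answer: 2

Derivation:
Step 1: in state A at pos -1, read 1 -> (A,1)->write 1,move L,goto B. Now: state=B, head=-2, tape[-3..2]=011010 (head:  ^)
Step 2: in state B at pos -2, read 1 -> (B,1)->write 0,move R,goto H. Now: state=H, head=-1, tape[-3..2]=001010 (head:   ^)
Cells containing 1 after step 2: {-1, 1} -> 2 cell(s)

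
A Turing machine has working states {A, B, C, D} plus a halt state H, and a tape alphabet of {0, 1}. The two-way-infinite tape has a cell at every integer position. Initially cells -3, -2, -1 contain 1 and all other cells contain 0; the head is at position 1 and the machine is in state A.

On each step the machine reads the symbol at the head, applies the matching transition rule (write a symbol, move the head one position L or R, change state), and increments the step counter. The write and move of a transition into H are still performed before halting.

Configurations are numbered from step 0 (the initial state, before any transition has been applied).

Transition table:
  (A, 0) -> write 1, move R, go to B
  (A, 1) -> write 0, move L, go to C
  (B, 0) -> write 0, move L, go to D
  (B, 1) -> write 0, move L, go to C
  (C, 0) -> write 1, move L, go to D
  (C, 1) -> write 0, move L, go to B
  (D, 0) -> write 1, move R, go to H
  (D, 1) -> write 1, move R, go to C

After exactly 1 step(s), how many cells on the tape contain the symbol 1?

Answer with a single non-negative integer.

Step 1: in state A at pos 1, read 0 -> (A,0)->write 1,move R,goto B. Now: state=B, head=2, tape[-4..3]=01110100 (head:       ^)
Cells containing 1 after step 1: {-3, -2, -1, 1} -> 4 cell(s)

Answer: 4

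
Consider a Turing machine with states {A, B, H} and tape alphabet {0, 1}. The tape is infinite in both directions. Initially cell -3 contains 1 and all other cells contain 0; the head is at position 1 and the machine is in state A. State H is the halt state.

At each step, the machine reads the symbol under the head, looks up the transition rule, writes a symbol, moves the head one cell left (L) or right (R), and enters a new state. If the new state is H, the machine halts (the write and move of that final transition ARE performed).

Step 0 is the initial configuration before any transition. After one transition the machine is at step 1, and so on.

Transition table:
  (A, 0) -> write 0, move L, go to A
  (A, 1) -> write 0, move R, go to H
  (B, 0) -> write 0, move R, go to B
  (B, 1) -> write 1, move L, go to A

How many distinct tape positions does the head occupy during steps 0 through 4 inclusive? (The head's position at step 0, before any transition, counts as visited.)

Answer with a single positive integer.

Step 1: in state A at pos 1, read 0 -> (A,0)->write 0,move L,goto A. Now: state=A, head=0, tape[-4..2]=0100000 (head:     ^)
Step 2: in state A at pos 0, read 0 -> (A,0)->write 0,move L,goto A. Now: state=A, head=-1, tape[-4..2]=0100000 (head:    ^)
Step 3: in state A at pos -1, read 0 -> (A,0)->write 0,move L,goto A. Now: state=A, head=-2, tape[-4..2]=0100000 (head:   ^)
Step 4: in state A at pos -2, read 0 -> (A,0)->write 0,move L,goto A. Now: state=A, head=-3, tape[-4..2]=0100000 (head:  ^)
Head positions at steps 0..4: starting at 1, distinct positions visited = {-3, -2, -1, 0, 1} -> 5 position(s)

Answer: 5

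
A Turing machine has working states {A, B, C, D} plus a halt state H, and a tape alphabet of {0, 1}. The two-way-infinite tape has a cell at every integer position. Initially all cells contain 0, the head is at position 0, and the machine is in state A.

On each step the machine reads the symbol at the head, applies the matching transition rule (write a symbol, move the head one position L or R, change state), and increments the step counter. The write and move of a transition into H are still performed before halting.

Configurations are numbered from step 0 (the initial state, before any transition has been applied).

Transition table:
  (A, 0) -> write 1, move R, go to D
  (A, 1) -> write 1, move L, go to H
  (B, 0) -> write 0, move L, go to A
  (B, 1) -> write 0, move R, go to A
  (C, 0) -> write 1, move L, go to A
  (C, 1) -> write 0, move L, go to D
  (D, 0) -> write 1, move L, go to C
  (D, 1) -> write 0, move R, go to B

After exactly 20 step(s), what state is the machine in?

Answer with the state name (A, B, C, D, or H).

Answer: C

Derivation:
Step 1: in state A at pos 0, read 0 -> (A,0)->write 1,move R,goto D. Now: state=D, head=1, tape[-1..2]=0100 (head:   ^)
Step 2: in state D at pos 1, read 0 -> (D,0)->write 1,move L,goto C. Now: state=C, head=0, tape[-1..2]=0110 (head:  ^)
Step 3: in state C at pos 0, read 1 -> (C,1)->write 0,move L,goto D. Now: state=D, head=-1, tape[-2..2]=00010 (head:  ^)
Step 4: in state D at pos -1, read 0 -> (D,0)->write 1,move L,goto C. Now: state=C, head=-2, tape[-3..2]=001010 (head:  ^)
Step 5: in state C at pos -2, read 0 -> (C,0)->write 1,move L,goto A. Now: state=A, head=-3, tape[-4..2]=0011010 (head:  ^)
Step 6: in state A at pos -3, read 0 -> (A,0)->write 1,move R,goto D. Now: state=D, head=-2, tape[-4..2]=0111010 (head:   ^)
Step 7: in state D at pos -2, read 1 -> (D,1)->write 0,move R,goto B. Now: state=B, head=-1, tape[-4..2]=0101010 (head:    ^)
Step 8: in state B at pos -1, read 1 -> (B,1)->write 0,move R,goto A. Now: state=A, head=0, tape[-4..2]=0100010 (head:     ^)
Step 9: in state A at pos 0, read 0 -> (A,0)->write 1,move R,goto D. Now: state=D, head=1, tape[-4..2]=0100110 (head:      ^)
Step 10: in state D at pos 1, read 1 -> (D,1)->write 0,move R,goto B. Now: state=B, head=2, tape[-4..3]=01001000 (head:       ^)
Step 11: in state B at pos 2, read 0 -> (B,0)->write 0,move L,goto A. Now: state=A, head=1, tape[-4..3]=01001000 (head:      ^)
Step 12: in state A at pos 1, read 0 -> (A,0)->write 1,move R,goto D. Now: state=D, head=2, tape[-4..3]=01001100 (head:       ^)
Step 13: in state D at pos 2, read 0 -> (D,0)->write 1,move L,goto C. Now: state=C, head=1, tape[-4..3]=01001110 (head:      ^)
Step 14: in state C at pos 1, read 1 -> (C,1)->write 0,move L,goto D. Now: state=D, head=0, tape[-4..3]=01001010 (head:     ^)
Step 15: in state D at pos 0, read 1 -> (D,1)->write 0,move R,goto B. Now: state=B, head=1, tape[-4..3]=01000010 (head:      ^)
Step 16: in state B at pos 1, read 0 -> (B,0)->write 0,move L,goto A. Now: state=A, head=0, tape[-4..3]=01000010 (head:     ^)
Step 17: in state A at pos 0, read 0 -> (A,0)->write 1,move R,goto D. Now: state=D, head=1, tape[-4..3]=01001010 (head:      ^)
Step 18: in state D at pos 1, read 0 -> (D,0)->write 1,move L,goto C. Now: state=C, head=0, tape[-4..3]=01001110 (head:     ^)
Step 19: in state C at pos 0, read 1 -> (C,1)->write 0,move L,goto D. Now: state=D, head=-1, tape[-4..3]=01000110 (head:    ^)
Step 20: in state D at pos -1, read 0 -> (D,0)->write 1,move L,goto C. Now: state=C, head=-2, tape[-4..3]=01010110 (head:   ^)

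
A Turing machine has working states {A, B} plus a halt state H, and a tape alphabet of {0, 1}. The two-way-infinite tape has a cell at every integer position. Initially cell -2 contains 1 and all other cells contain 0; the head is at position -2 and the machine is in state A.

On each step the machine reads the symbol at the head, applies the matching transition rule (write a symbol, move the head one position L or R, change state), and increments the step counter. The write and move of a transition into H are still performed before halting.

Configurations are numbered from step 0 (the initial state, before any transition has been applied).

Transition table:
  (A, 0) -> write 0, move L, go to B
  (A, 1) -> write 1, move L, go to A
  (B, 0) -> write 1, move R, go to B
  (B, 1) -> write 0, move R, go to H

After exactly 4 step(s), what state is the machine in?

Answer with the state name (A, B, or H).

Answer: B

Derivation:
Step 1: in state A at pos -2, read 1 -> (A,1)->write 1,move L,goto A. Now: state=A, head=-3, tape[-4..-1]=0010 (head:  ^)
Step 2: in state A at pos -3, read 0 -> (A,0)->write 0,move L,goto B. Now: state=B, head=-4, tape[-5..-1]=00010 (head:  ^)
Step 3: in state B at pos -4, read 0 -> (B,0)->write 1,move R,goto B. Now: state=B, head=-3, tape[-5..-1]=01010 (head:   ^)
Step 4: in state B at pos -3, read 0 -> (B,0)->write 1,move R,goto B. Now: state=B, head=-2, tape[-5..-1]=01110 (head:    ^)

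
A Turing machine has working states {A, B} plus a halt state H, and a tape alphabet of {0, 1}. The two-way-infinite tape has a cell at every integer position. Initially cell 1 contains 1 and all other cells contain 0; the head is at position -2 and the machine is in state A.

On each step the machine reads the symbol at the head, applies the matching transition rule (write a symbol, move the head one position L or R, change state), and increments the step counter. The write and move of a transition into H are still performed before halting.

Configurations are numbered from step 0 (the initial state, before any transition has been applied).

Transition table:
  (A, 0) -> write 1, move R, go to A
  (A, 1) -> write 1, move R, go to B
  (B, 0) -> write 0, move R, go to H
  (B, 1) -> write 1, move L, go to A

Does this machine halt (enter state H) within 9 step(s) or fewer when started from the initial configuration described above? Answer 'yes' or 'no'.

Answer: yes

Derivation:
Step 1: in state A at pos -2, read 0 -> (A,0)->write 1,move R,goto A. Now: state=A, head=-1, tape[-3..2]=010010 (head:   ^)
Step 2: in state A at pos -1, read 0 -> (A,0)->write 1,move R,goto A. Now: state=A, head=0, tape[-3..2]=011010 (head:    ^)
Step 3: in state A at pos 0, read 0 -> (A,0)->write 1,move R,goto A. Now: state=A, head=1, tape[-3..2]=011110 (head:     ^)
Step 4: in state A at pos 1, read 1 -> (A,1)->write 1,move R,goto B. Now: state=B, head=2, tape[-3..3]=0111100 (head:      ^)
Step 5: in state B at pos 2, read 0 -> (B,0)->write 0,move R,goto H. Now: state=H, head=3, tape[-3..4]=01111000 (head:       ^)
State H reached at step 5; 5 <= 9 -> yes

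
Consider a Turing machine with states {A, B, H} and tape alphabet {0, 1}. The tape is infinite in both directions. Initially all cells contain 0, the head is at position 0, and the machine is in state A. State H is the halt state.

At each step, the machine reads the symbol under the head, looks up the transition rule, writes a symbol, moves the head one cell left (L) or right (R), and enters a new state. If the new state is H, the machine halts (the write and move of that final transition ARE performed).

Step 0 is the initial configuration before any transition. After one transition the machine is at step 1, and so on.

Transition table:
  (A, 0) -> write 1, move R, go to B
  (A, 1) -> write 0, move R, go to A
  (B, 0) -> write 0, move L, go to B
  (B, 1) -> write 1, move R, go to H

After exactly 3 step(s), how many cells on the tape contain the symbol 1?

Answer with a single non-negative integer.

Step 1: in state A at pos 0, read 0 -> (A,0)->write 1,move R,goto B. Now: state=B, head=1, tape[-1..2]=0100 (head:   ^)
Step 2: in state B at pos 1, read 0 -> (B,0)->write 0,move L,goto B. Now: state=B, head=0, tape[-1..2]=0100 (head:  ^)
Step 3: in state B at pos 0, read 1 -> (B,1)->write 1,move R,goto H. Now: state=H, head=1, tape[-1..2]=0100 (head:   ^)
Cells containing 1 after step 3: {0} -> 1 cell(s)

Answer: 1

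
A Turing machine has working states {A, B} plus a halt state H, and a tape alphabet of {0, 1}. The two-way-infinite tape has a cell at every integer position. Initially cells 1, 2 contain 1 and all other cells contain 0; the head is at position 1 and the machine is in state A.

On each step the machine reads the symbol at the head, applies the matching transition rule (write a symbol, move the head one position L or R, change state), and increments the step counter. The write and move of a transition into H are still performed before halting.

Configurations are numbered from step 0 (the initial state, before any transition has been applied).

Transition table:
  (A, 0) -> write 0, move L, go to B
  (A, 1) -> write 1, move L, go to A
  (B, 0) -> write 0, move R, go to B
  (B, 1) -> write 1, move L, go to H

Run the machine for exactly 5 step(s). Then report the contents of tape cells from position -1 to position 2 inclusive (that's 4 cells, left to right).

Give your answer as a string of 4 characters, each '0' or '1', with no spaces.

Answer: 0011

Derivation:
Step 1: in state A at pos 1, read 1 -> (A,1)->write 1,move L,goto A. Now: state=A, head=0, tape[-1..3]=00110 (head:  ^)
Step 2: in state A at pos 0, read 0 -> (A,0)->write 0,move L,goto B. Now: state=B, head=-1, tape[-2..3]=000110 (head:  ^)
Step 3: in state B at pos -1, read 0 -> (B,0)->write 0,move R,goto B. Now: state=B, head=0, tape[-2..3]=000110 (head:   ^)
Step 4: in state B at pos 0, read 0 -> (B,0)->write 0,move R,goto B. Now: state=B, head=1, tape[-2..3]=000110 (head:    ^)
Step 5: in state B at pos 1, read 1 -> (B,1)->write 1,move L,goto H. Now: state=H, head=0, tape[-2..3]=000110 (head:   ^)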